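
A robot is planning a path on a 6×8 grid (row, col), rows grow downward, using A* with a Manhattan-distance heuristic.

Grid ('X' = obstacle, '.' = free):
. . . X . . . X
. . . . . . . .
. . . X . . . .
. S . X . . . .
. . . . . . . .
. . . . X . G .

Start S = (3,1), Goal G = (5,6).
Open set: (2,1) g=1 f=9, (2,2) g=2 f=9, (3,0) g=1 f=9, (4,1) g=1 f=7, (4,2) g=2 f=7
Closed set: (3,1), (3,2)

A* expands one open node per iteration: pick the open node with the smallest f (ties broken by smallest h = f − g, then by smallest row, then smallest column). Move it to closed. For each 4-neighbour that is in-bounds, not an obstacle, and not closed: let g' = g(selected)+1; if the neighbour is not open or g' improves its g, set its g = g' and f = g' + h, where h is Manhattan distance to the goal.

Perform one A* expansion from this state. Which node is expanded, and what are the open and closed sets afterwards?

step 1: expand (4,2) (f=7, h=5) → closed; open now [(2,1) g=1 f=9, (2,2) g=2 f=9, (3,0) g=1 f=9, (4,1) g=1 f=7, (4,3) g=3 f=7, (5,2) g=3 f=7]

expanded=(4,2); open=[(2,1) g=1 f=9, (2,2) g=2 f=9, (3,0) g=1 f=9, (4,1) g=1 f=7, (4,3) g=3 f=7, (5,2) g=3 f=7]; closed=[(3,1), (3,2), (4,2)]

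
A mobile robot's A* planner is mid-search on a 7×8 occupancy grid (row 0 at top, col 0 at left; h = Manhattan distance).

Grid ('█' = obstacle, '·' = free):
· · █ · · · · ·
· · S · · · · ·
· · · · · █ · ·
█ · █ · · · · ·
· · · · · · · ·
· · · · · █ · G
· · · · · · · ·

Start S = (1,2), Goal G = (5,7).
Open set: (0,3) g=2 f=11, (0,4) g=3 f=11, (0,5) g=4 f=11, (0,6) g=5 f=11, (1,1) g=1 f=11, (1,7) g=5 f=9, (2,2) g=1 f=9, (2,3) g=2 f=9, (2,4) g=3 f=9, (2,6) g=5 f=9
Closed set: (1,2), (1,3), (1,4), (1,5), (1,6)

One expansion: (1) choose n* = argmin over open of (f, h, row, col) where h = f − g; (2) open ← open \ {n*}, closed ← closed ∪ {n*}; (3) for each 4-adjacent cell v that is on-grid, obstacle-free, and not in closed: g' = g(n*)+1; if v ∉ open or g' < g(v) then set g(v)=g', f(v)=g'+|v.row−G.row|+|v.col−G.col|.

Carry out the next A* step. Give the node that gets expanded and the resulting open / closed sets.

expanded=(1,7); open=[(0,3) g=2 f=11, (0,4) g=3 f=11, (0,5) g=4 f=11, (0,6) g=5 f=11, (0,7) g=6 f=11, (1,1) g=1 f=11, (2,2) g=1 f=9, (2,3) g=2 f=9, (2,4) g=3 f=9, (2,6) g=5 f=9, (2,7) g=6 f=9]; closed=[(1,2), (1,3), (1,4), (1,5), (1,6), (1,7)]

step 1: expand (1,7) (f=9, h=4) → closed; open now [(0,3) g=2 f=11, (0,4) g=3 f=11, (0,5) g=4 f=11, (0,6) g=5 f=11, (0,7) g=6 f=11, (1,1) g=1 f=11, (2,2) g=1 f=9, (2,3) g=2 f=9, (2,4) g=3 f=9, (2,6) g=5 f=9, (2,7) g=6 f=9]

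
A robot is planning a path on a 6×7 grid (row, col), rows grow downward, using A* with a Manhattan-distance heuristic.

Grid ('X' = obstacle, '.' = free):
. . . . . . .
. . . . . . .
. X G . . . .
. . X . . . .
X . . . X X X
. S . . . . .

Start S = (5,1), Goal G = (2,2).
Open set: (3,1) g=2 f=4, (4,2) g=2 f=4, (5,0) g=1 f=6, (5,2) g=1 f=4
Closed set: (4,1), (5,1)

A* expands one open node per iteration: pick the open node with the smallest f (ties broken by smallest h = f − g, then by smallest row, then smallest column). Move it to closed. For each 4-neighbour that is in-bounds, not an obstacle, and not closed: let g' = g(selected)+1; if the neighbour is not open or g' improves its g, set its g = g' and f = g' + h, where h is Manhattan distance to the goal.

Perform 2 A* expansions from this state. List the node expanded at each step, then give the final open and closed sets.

order=[(3,1) → (4,2)]; open=[(3,0) g=3 f=6, (4,3) g=3 f=6, (5,0) g=1 f=6, (5,2) g=1 f=4]; closed=[(3,1), (4,1), (4,2), (5,1)]

step 1: expand (3,1) (f=4, h=2) → closed; open now [(3,0) g=3 f=6, (4,2) g=2 f=4, (5,0) g=1 f=6, (5,2) g=1 f=4]
step 2: expand (4,2) (f=4, h=2) → closed; open now [(3,0) g=3 f=6, (4,3) g=3 f=6, (5,0) g=1 f=6, (5,2) g=1 f=4]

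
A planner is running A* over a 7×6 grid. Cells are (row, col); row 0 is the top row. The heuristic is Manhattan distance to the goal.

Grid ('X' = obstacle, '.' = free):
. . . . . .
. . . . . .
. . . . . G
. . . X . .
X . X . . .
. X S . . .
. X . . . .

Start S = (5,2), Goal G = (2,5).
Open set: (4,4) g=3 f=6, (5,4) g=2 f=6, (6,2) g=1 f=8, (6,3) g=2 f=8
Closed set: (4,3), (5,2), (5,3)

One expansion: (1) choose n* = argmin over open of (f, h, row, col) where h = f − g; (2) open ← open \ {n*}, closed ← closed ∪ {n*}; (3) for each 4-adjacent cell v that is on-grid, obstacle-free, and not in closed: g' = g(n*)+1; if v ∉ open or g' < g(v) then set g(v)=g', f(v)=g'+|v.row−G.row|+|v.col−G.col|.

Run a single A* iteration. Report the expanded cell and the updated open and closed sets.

expanded=(4,4); open=[(3,4) g=4 f=6, (4,5) g=4 f=6, (5,4) g=2 f=6, (6,2) g=1 f=8, (6,3) g=2 f=8]; closed=[(4,3), (4,4), (5,2), (5,3)]

step 1: expand (4,4) (f=6, h=3) → closed; open now [(3,4) g=4 f=6, (4,5) g=4 f=6, (5,4) g=2 f=6, (6,2) g=1 f=8, (6,3) g=2 f=8]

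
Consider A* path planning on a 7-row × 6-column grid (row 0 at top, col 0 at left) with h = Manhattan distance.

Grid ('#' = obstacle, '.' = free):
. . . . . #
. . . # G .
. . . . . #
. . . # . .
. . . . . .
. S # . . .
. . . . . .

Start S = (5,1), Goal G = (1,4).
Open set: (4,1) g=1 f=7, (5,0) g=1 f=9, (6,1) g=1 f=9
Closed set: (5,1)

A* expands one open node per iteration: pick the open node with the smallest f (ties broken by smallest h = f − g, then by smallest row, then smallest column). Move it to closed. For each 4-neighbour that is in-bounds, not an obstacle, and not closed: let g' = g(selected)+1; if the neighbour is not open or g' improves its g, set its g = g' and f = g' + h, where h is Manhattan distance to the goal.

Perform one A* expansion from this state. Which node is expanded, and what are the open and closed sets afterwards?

step 1: expand (4,1) (f=7, h=6) → closed; open now [(3,1) g=2 f=7, (4,0) g=2 f=9, (4,2) g=2 f=7, (5,0) g=1 f=9, (6,1) g=1 f=9]

expanded=(4,1); open=[(3,1) g=2 f=7, (4,0) g=2 f=9, (4,2) g=2 f=7, (5,0) g=1 f=9, (6,1) g=1 f=9]; closed=[(4,1), (5,1)]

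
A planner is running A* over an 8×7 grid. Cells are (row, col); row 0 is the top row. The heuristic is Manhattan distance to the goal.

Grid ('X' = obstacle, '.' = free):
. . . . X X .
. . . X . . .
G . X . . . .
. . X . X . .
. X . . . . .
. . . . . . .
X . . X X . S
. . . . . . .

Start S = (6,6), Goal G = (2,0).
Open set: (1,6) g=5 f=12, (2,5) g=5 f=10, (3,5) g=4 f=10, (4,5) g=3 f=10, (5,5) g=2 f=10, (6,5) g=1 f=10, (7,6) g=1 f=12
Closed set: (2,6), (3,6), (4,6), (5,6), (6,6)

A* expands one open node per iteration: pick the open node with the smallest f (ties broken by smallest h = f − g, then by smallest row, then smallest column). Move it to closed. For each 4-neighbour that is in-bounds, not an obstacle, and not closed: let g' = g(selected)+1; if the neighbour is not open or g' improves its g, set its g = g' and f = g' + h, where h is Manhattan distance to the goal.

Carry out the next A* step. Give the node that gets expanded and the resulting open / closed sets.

expanded=(2,5); open=[(1,5) g=6 f=12, (1,6) g=5 f=12, (2,4) g=6 f=10, (3,5) g=4 f=10, (4,5) g=3 f=10, (5,5) g=2 f=10, (6,5) g=1 f=10, (7,6) g=1 f=12]; closed=[(2,5), (2,6), (3,6), (4,6), (5,6), (6,6)]

step 1: expand (2,5) (f=10, h=5) → closed; open now [(1,5) g=6 f=12, (1,6) g=5 f=12, (2,4) g=6 f=10, (3,5) g=4 f=10, (4,5) g=3 f=10, (5,5) g=2 f=10, (6,5) g=1 f=10, (7,6) g=1 f=12]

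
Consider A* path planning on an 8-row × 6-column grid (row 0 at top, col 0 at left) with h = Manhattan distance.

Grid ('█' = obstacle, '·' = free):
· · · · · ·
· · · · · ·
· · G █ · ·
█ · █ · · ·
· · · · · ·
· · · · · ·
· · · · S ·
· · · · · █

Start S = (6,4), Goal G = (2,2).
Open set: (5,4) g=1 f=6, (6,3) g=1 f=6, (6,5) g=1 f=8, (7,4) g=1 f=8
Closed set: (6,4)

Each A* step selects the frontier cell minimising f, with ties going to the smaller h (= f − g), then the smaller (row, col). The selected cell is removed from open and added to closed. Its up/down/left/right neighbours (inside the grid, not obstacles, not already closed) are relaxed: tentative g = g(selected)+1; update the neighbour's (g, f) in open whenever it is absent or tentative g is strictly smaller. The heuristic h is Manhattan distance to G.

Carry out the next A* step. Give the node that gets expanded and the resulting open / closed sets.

step 1: expand (5,4) (f=6, h=5) → closed; open now [(4,4) g=2 f=6, (5,3) g=2 f=6, (5,5) g=2 f=8, (6,3) g=1 f=6, (6,5) g=1 f=8, (7,4) g=1 f=8]

expanded=(5,4); open=[(4,4) g=2 f=6, (5,3) g=2 f=6, (5,5) g=2 f=8, (6,3) g=1 f=6, (6,5) g=1 f=8, (7,4) g=1 f=8]; closed=[(5,4), (6,4)]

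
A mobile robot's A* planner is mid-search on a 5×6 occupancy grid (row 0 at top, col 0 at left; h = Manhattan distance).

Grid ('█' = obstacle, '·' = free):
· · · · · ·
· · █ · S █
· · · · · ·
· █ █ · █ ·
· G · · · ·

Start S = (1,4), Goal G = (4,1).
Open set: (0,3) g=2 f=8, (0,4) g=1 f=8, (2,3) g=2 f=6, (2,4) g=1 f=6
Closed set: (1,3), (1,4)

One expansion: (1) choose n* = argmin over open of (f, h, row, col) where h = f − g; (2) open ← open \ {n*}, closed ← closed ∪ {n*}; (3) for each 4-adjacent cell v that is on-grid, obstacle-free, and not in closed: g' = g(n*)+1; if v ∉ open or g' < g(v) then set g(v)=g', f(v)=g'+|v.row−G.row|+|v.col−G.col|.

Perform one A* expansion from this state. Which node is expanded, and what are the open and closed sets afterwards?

step 1: expand (2,3) (f=6, h=4) → closed; open now [(0,3) g=2 f=8, (0,4) g=1 f=8, (2,2) g=3 f=6, (2,4) g=1 f=6, (3,3) g=3 f=6]

expanded=(2,3); open=[(0,3) g=2 f=8, (0,4) g=1 f=8, (2,2) g=3 f=6, (2,4) g=1 f=6, (3,3) g=3 f=6]; closed=[(1,3), (1,4), (2,3)]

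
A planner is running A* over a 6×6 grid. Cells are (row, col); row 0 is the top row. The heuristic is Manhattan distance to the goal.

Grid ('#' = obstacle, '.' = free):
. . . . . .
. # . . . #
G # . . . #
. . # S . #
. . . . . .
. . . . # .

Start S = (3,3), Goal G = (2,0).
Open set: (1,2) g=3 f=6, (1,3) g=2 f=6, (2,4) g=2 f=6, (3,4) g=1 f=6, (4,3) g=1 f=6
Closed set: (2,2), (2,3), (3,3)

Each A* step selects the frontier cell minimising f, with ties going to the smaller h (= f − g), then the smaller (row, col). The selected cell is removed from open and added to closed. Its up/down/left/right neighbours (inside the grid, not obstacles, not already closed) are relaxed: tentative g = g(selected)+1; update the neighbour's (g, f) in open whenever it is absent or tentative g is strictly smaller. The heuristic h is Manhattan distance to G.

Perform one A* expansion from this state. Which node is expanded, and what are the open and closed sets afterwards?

expanded=(1,2); open=[(0,2) g=4 f=8, (1,3) g=2 f=6, (2,4) g=2 f=6, (3,4) g=1 f=6, (4,3) g=1 f=6]; closed=[(1,2), (2,2), (2,3), (3,3)]

step 1: expand (1,2) (f=6, h=3) → closed; open now [(0,2) g=4 f=8, (1,3) g=2 f=6, (2,4) g=2 f=6, (3,4) g=1 f=6, (4,3) g=1 f=6]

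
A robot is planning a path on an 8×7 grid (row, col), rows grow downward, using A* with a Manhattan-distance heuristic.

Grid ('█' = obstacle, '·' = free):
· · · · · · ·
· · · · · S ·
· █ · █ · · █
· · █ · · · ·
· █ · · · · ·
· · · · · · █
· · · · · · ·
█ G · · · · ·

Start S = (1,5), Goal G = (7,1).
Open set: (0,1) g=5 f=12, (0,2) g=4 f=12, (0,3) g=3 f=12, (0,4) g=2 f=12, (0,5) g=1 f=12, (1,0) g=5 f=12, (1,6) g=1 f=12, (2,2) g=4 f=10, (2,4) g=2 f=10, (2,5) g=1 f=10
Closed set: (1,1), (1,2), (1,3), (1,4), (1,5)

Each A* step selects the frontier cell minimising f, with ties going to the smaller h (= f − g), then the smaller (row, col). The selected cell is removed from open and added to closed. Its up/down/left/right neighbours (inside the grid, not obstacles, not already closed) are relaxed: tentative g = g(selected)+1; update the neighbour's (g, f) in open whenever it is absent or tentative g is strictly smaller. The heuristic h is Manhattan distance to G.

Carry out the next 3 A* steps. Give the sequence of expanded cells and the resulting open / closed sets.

step 1: expand (2,2) (f=10, h=6) → closed; open now [(0,1) g=5 f=12, (0,2) g=4 f=12, (0,3) g=3 f=12, (0,4) g=2 f=12, (0,5) g=1 f=12, (1,0) g=5 f=12, (1,6) g=1 f=12, (2,4) g=2 f=10, (2,5) g=1 f=10]
step 2: expand (2,4) (f=10, h=8) → closed; open now [(0,1) g=5 f=12, (0,2) g=4 f=12, (0,3) g=3 f=12, (0,4) g=2 f=12, (0,5) g=1 f=12, (1,0) g=5 f=12, (1,6) g=1 f=12, (2,5) g=1 f=10, (3,4) g=3 f=10]
step 3: expand (3,4) (f=10, h=7) → closed; open now [(0,1) g=5 f=12, (0,2) g=4 f=12, (0,3) g=3 f=12, (0,4) g=2 f=12, (0,5) g=1 f=12, (1,0) g=5 f=12, (1,6) g=1 f=12, (2,5) g=1 f=10, (3,3) g=4 f=10, (3,5) g=4 f=12, (4,4) g=4 f=10]

order=[(2,2) → (2,4) → (3,4)]; open=[(0,1) g=5 f=12, (0,2) g=4 f=12, (0,3) g=3 f=12, (0,4) g=2 f=12, (0,5) g=1 f=12, (1,0) g=5 f=12, (1,6) g=1 f=12, (2,5) g=1 f=10, (3,3) g=4 f=10, (3,5) g=4 f=12, (4,4) g=4 f=10]; closed=[(1,1), (1,2), (1,3), (1,4), (1,5), (2,2), (2,4), (3,4)]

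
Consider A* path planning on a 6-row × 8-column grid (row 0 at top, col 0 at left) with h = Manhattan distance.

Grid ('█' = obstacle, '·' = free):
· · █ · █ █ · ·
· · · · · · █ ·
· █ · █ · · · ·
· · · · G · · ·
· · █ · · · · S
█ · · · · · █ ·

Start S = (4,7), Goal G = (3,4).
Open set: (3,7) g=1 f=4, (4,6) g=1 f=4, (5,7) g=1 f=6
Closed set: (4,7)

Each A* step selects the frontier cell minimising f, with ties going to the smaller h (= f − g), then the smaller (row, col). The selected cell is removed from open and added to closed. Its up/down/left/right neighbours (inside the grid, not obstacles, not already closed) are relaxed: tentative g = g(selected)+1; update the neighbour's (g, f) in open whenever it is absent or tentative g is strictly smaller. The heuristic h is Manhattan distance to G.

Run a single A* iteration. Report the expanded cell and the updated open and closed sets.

expanded=(3,7); open=[(2,7) g=2 f=6, (3,6) g=2 f=4, (4,6) g=1 f=4, (5,7) g=1 f=6]; closed=[(3,7), (4,7)]

step 1: expand (3,7) (f=4, h=3) → closed; open now [(2,7) g=2 f=6, (3,6) g=2 f=4, (4,6) g=1 f=4, (5,7) g=1 f=6]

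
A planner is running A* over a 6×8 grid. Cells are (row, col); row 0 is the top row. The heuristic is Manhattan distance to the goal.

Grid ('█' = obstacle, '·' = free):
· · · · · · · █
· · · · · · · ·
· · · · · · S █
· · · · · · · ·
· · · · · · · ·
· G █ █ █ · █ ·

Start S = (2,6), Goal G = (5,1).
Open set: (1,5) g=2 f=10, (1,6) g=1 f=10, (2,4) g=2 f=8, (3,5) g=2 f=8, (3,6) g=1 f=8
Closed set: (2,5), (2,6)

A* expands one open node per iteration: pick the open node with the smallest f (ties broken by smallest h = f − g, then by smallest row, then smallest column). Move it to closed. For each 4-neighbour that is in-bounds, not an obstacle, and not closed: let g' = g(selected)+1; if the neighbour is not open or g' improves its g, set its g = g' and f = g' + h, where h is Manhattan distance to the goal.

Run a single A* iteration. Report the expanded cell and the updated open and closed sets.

step 1: expand (2,4) (f=8, h=6) → closed; open now [(1,4) g=3 f=10, (1,5) g=2 f=10, (1,6) g=1 f=10, (2,3) g=3 f=8, (3,4) g=3 f=8, (3,5) g=2 f=8, (3,6) g=1 f=8]

expanded=(2,4); open=[(1,4) g=3 f=10, (1,5) g=2 f=10, (1,6) g=1 f=10, (2,3) g=3 f=8, (3,4) g=3 f=8, (3,5) g=2 f=8, (3,6) g=1 f=8]; closed=[(2,4), (2,5), (2,6)]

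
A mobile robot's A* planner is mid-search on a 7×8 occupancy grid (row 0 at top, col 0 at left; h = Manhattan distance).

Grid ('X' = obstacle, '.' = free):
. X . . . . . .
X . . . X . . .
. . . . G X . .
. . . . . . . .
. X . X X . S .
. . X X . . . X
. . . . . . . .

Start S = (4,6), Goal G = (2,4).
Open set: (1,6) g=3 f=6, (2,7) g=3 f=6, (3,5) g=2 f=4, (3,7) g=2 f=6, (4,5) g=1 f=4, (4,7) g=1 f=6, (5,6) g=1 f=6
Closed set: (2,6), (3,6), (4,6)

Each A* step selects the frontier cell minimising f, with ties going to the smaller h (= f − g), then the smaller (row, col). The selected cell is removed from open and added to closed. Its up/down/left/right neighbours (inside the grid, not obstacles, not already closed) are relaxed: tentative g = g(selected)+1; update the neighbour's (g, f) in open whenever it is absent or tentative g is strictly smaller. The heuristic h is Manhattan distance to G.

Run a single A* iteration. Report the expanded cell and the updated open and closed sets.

expanded=(3,5); open=[(1,6) g=3 f=6, (2,7) g=3 f=6, (3,4) g=3 f=4, (3,7) g=2 f=6, (4,5) g=1 f=4, (4,7) g=1 f=6, (5,6) g=1 f=6]; closed=[(2,6), (3,5), (3,6), (4,6)]

step 1: expand (3,5) (f=4, h=2) → closed; open now [(1,6) g=3 f=6, (2,7) g=3 f=6, (3,4) g=3 f=4, (3,7) g=2 f=6, (4,5) g=1 f=4, (4,7) g=1 f=6, (5,6) g=1 f=6]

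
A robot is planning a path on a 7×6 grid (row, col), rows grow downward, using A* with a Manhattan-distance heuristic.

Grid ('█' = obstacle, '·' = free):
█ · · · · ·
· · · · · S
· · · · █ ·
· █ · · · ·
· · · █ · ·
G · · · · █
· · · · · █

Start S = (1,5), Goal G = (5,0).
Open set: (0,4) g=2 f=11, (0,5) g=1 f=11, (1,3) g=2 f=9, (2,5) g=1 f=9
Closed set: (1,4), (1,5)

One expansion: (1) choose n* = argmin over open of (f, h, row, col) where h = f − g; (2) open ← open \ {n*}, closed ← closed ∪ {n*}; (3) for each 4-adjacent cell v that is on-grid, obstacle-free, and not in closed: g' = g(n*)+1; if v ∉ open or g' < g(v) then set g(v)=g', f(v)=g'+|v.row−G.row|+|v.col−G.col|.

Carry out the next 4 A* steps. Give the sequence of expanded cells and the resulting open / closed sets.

step 1: expand (1,3) (f=9, h=7) → closed; open now [(0,3) g=3 f=11, (0,4) g=2 f=11, (0,5) g=1 f=11, (1,2) g=3 f=9, (2,3) g=3 f=9, (2,5) g=1 f=9]
step 2: expand (1,2) (f=9, h=6) → closed; open now [(0,2) g=4 f=11, (0,3) g=3 f=11, (0,4) g=2 f=11, (0,5) g=1 f=11, (1,1) g=4 f=9, (2,2) g=4 f=9, (2,3) g=3 f=9, (2,5) g=1 f=9]
step 3: expand (1,1) (f=9, h=5) → closed; open now [(0,1) g=5 f=11, (0,2) g=4 f=11, (0,3) g=3 f=11, (0,4) g=2 f=11, (0,5) g=1 f=11, (1,0) g=5 f=9, (2,1) g=5 f=9, (2,2) g=4 f=9, (2,3) g=3 f=9, (2,5) g=1 f=9]
step 4: expand (1,0) (f=9, h=4) → closed; open now [(0,1) g=5 f=11, (0,2) g=4 f=11, (0,3) g=3 f=11, (0,4) g=2 f=11, (0,5) g=1 f=11, (2,0) g=6 f=9, (2,1) g=5 f=9, (2,2) g=4 f=9, (2,3) g=3 f=9, (2,5) g=1 f=9]

order=[(1,3) → (1,2) → (1,1) → (1,0)]; open=[(0,1) g=5 f=11, (0,2) g=4 f=11, (0,3) g=3 f=11, (0,4) g=2 f=11, (0,5) g=1 f=11, (2,0) g=6 f=9, (2,1) g=5 f=9, (2,2) g=4 f=9, (2,3) g=3 f=9, (2,5) g=1 f=9]; closed=[(1,0), (1,1), (1,2), (1,3), (1,4), (1,5)]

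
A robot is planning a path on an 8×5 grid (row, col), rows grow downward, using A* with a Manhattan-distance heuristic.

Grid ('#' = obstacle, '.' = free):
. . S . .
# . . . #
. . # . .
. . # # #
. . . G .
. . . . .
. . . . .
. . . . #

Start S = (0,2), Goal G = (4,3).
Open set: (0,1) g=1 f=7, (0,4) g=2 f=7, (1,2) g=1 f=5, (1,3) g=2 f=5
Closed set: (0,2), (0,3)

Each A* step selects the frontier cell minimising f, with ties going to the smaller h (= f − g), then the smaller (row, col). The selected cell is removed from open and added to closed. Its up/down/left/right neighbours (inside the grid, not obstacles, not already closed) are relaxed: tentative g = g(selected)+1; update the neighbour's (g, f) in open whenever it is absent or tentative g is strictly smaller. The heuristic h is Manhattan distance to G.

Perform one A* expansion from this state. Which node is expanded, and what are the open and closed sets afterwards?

expanded=(1,3); open=[(0,1) g=1 f=7, (0,4) g=2 f=7, (1,2) g=1 f=5, (2,3) g=3 f=5]; closed=[(0,2), (0,3), (1,3)]

step 1: expand (1,3) (f=5, h=3) → closed; open now [(0,1) g=1 f=7, (0,4) g=2 f=7, (1,2) g=1 f=5, (2,3) g=3 f=5]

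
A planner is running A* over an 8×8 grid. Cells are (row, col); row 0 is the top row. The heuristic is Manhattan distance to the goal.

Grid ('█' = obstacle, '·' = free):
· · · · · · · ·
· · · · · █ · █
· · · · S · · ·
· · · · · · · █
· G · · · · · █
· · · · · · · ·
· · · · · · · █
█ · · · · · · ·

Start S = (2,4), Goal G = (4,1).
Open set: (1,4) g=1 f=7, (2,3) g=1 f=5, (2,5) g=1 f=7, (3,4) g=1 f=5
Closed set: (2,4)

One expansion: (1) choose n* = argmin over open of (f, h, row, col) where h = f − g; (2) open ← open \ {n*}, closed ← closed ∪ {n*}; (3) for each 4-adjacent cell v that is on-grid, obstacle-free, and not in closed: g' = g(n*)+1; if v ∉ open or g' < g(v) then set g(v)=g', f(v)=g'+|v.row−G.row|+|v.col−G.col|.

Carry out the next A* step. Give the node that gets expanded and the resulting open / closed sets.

expanded=(2,3); open=[(1,3) g=2 f=7, (1,4) g=1 f=7, (2,2) g=2 f=5, (2,5) g=1 f=7, (3,3) g=2 f=5, (3,4) g=1 f=5]; closed=[(2,3), (2,4)]

step 1: expand (2,3) (f=5, h=4) → closed; open now [(1,3) g=2 f=7, (1,4) g=1 f=7, (2,2) g=2 f=5, (2,5) g=1 f=7, (3,3) g=2 f=5, (3,4) g=1 f=5]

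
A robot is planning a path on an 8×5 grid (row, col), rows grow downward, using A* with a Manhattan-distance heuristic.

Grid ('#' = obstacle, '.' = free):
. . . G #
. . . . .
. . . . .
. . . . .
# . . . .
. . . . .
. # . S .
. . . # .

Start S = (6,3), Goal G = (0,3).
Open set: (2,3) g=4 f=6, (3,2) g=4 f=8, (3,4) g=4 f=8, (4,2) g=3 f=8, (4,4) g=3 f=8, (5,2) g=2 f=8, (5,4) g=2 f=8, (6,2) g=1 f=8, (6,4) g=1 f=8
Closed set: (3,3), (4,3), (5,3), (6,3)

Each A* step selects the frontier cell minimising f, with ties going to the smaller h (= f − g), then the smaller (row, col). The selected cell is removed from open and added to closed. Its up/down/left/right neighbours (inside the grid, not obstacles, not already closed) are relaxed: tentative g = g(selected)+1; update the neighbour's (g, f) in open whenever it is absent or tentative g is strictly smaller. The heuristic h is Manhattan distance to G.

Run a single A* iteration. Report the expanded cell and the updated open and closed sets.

step 1: expand (2,3) (f=6, h=2) → closed; open now [(1,3) g=5 f=6, (2,2) g=5 f=8, (2,4) g=5 f=8, (3,2) g=4 f=8, (3,4) g=4 f=8, (4,2) g=3 f=8, (4,4) g=3 f=8, (5,2) g=2 f=8, (5,4) g=2 f=8, (6,2) g=1 f=8, (6,4) g=1 f=8]

expanded=(2,3); open=[(1,3) g=5 f=6, (2,2) g=5 f=8, (2,4) g=5 f=8, (3,2) g=4 f=8, (3,4) g=4 f=8, (4,2) g=3 f=8, (4,4) g=3 f=8, (5,2) g=2 f=8, (5,4) g=2 f=8, (6,2) g=1 f=8, (6,4) g=1 f=8]; closed=[(2,3), (3,3), (4,3), (5,3), (6,3)]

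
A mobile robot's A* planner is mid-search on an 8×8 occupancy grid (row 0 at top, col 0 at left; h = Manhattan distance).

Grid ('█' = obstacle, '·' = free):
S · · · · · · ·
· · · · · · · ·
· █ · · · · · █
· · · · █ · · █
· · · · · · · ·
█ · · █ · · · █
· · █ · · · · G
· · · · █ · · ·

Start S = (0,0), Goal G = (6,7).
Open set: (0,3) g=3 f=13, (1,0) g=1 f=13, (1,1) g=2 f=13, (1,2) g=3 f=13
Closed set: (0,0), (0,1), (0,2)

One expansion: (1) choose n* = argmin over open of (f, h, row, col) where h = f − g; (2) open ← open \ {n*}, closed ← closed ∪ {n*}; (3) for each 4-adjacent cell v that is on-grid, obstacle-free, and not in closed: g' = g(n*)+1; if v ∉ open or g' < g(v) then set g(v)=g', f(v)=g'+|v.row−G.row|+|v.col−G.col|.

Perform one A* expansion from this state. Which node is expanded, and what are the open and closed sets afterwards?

step 1: expand (0,3) (f=13, h=10) → closed; open now [(0,4) g=4 f=13, (1,0) g=1 f=13, (1,1) g=2 f=13, (1,2) g=3 f=13, (1,3) g=4 f=13]

expanded=(0,3); open=[(0,4) g=4 f=13, (1,0) g=1 f=13, (1,1) g=2 f=13, (1,2) g=3 f=13, (1,3) g=4 f=13]; closed=[(0,0), (0,1), (0,2), (0,3)]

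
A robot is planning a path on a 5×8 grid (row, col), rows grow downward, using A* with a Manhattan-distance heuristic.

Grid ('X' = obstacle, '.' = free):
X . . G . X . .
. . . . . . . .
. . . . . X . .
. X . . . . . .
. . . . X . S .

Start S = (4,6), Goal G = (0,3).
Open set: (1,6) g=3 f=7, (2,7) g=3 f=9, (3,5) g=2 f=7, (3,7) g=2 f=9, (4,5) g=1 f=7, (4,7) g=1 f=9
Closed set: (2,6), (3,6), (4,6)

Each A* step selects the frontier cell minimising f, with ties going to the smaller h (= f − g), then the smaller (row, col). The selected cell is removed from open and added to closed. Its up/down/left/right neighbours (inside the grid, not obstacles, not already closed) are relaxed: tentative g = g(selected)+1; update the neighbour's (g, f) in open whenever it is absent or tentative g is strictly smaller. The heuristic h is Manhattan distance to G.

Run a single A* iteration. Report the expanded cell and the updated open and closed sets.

step 1: expand (1,6) (f=7, h=4) → closed; open now [(0,6) g=4 f=7, (1,5) g=4 f=7, (1,7) g=4 f=9, (2,7) g=3 f=9, (3,5) g=2 f=7, (3,7) g=2 f=9, (4,5) g=1 f=7, (4,7) g=1 f=9]

expanded=(1,6); open=[(0,6) g=4 f=7, (1,5) g=4 f=7, (1,7) g=4 f=9, (2,7) g=3 f=9, (3,5) g=2 f=7, (3,7) g=2 f=9, (4,5) g=1 f=7, (4,7) g=1 f=9]; closed=[(1,6), (2,6), (3,6), (4,6)]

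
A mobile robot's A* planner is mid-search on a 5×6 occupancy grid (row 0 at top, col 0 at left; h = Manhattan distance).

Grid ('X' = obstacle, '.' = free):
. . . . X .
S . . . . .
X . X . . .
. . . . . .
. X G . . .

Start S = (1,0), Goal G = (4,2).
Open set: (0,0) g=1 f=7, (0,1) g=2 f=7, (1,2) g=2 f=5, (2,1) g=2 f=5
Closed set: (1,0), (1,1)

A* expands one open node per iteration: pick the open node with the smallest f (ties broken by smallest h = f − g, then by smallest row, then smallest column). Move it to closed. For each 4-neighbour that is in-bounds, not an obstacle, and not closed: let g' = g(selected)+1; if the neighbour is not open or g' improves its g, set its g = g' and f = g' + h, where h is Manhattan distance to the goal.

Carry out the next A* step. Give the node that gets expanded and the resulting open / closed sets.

expanded=(1,2); open=[(0,0) g=1 f=7, (0,1) g=2 f=7, (0,2) g=3 f=7, (1,3) g=3 f=7, (2,1) g=2 f=5]; closed=[(1,0), (1,1), (1,2)]

step 1: expand (1,2) (f=5, h=3) → closed; open now [(0,0) g=1 f=7, (0,1) g=2 f=7, (0,2) g=3 f=7, (1,3) g=3 f=7, (2,1) g=2 f=5]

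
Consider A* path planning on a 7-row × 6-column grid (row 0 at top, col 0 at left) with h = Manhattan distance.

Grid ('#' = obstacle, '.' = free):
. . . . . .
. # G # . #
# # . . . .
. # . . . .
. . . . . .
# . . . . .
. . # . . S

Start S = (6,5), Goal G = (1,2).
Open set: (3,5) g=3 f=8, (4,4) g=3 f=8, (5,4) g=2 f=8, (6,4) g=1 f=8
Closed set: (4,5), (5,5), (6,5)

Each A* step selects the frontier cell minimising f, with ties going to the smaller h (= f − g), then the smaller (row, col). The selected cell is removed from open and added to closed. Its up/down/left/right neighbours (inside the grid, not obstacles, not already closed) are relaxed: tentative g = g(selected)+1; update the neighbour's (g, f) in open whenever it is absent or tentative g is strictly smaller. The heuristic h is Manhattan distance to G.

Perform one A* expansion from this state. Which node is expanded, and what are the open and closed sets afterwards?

expanded=(3,5); open=[(2,5) g=4 f=8, (3,4) g=4 f=8, (4,4) g=3 f=8, (5,4) g=2 f=8, (6,4) g=1 f=8]; closed=[(3,5), (4,5), (5,5), (6,5)]

step 1: expand (3,5) (f=8, h=5) → closed; open now [(2,5) g=4 f=8, (3,4) g=4 f=8, (4,4) g=3 f=8, (5,4) g=2 f=8, (6,4) g=1 f=8]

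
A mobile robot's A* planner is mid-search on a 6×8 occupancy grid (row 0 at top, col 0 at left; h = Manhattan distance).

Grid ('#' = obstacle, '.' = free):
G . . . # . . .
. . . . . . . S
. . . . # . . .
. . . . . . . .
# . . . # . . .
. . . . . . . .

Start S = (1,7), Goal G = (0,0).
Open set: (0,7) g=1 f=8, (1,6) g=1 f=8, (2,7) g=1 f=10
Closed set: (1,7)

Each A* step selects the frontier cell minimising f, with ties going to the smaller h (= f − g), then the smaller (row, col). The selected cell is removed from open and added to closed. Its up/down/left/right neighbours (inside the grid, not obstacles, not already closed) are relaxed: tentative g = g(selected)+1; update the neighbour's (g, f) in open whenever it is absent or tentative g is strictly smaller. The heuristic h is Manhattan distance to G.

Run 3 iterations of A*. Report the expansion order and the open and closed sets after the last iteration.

step 1: expand (0,7) (f=8, h=7) → closed; open now [(0,6) g=2 f=8, (1,6) g=1 f=8, (2,7) g=1 f=10]
step 2: expand (0,6) (f=8, h=6) → closed; open now [(0,5) g=3 f=8, (1,6) g=1 f=8, (2,7) g=1 f=10]
step 3: expand (0,5) (f=8, h=5) → closed; open now [(1,5) g=4 f=10, (1,6) g=1 f=8, (2,7) g=1 f=10]

order=[(0,7) → (0,6) → (0,5)]; open=[(1,5) g=4 f=10, (1,6) g=1 f=8, (2,7) g=1 f=10]; closed=[(0,5), (0,6), (0,7), (1,7)]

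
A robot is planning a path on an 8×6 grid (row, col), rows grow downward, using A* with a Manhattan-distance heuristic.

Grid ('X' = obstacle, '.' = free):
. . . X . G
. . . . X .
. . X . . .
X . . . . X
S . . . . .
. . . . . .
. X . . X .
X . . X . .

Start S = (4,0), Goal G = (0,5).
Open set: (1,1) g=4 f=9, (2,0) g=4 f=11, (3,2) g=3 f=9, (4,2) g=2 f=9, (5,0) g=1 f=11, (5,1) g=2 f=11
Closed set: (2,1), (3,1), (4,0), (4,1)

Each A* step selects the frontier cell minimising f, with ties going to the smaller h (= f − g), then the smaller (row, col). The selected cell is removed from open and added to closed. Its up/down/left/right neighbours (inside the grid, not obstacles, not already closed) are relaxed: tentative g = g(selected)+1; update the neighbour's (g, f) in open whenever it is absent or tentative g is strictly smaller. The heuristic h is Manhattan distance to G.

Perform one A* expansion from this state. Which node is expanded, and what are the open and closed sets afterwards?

expanded=(1,1); open=[(0,1) g=5 f=9, (1,0) g=5 f=11, (1,2) g=5 f=9, (2,0) g=4 f=11, (3,2) g=3 f=9, (4,2) g=2 f=9, (5,0) g=1 f=11, (5,1) g=2 f=11]; closed=[(1,1), (2,1), (3,1), (4,0), (4,1)]

step 1: expand (1,1) (f=9, h=5) → closed; open now [(0,1) g=5 f=9, (1,0) g=5 f=11, (1,2) g=5 f=9, (2,0) g=4 f=11, (3,2) g=3 f=9, (4,2) g=2 f=9, (5,0) g=1 f=11, (5,1) g=2 f=11]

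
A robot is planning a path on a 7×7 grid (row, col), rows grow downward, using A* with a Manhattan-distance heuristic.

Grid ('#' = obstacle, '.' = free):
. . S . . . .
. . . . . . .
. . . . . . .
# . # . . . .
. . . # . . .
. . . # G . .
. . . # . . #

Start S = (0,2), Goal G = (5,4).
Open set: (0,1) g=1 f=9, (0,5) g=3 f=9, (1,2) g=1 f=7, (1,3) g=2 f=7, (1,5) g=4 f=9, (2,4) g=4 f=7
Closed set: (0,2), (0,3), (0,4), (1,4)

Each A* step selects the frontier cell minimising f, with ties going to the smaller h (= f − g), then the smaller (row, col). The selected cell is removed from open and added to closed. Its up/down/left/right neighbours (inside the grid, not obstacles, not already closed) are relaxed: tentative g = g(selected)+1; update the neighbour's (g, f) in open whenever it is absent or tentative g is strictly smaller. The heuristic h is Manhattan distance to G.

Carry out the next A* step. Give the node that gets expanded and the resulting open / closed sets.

expanded=(2,4); open=[(0,1) g=1 f=9, (0,5) g=3 f=9, (1,2) g=1 f=7, (1,3) g=2 f=7, (1,5) g=4 f=9, (2,3) g=5 f=9, (2,5) g=5 f=9, (3,4) g=5 f=7]; closed=[(0,2), (0,3), (0,4), (1,4), (2,4)]

step 1: expand (2,4) (f=7, h=3) → closed; open now [(0,1) g=1 f=9, (0,5) g=3 f=9, (1,2) g=1 f=7, (1,3) g=2 f=7, (1,5) g=4 f=9, (2,3) g=5 f=9, (2,5) g=5 f=9, (3,4) g=5 f=7]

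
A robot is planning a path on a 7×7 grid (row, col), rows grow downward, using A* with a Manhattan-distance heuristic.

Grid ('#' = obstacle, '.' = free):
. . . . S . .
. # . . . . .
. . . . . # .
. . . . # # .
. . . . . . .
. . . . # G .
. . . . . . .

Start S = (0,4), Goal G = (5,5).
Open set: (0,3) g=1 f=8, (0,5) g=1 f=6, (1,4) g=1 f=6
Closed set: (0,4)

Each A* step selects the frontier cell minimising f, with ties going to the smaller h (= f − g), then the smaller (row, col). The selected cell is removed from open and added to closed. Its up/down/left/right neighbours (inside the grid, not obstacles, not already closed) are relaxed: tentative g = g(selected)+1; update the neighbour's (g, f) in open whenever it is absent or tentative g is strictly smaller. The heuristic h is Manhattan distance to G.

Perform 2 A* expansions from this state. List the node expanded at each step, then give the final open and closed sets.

step 1: expand (0,5) (f=6, h=5) → closed; open now [(0,3) g=1 f=8, (0,6) g=2 f=8, (1,4) g=1 f=6, (1,5) g=2 f=6]
step 2: expand (1,5) (f=6, h=4) → closed; open now [(0,3) g=1 f=8, (0,6) g=2 f=8, (1,4) g=1 f=6, (1,6) g=3 f=8]

order=[(0,5) → (1,5)]; open=[(0,3) g=1 f=8, (0,6) g=2 f=8, (1,4) g=1 f=6, (1,6) g=3 f=8]; closed=[(0,4), (0,5), (1,5)]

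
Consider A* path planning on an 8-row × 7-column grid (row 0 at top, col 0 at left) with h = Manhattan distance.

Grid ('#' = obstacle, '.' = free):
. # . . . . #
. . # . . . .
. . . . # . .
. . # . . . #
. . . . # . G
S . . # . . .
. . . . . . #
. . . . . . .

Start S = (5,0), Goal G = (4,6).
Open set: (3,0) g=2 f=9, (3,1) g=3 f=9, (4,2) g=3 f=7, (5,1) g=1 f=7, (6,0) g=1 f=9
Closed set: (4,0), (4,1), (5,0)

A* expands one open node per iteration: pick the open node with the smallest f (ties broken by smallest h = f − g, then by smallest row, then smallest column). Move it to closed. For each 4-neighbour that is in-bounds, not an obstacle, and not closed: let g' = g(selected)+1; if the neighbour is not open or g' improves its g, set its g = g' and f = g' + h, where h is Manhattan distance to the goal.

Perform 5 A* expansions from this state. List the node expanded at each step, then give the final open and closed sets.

order=[(4,2) → (4,3) → (5,1) → (5,2) → (3,3)]; open=[(2,3) g=6 f=11, (3,0) g=2 f=9, (3,1) g=3 f=9, (3,4) g=6 f=9, (6,0) g=1 f=9, (6,1) g=2 f=9, (6,2) g=3 f=9]; closed=[(3,3), (4,0), (4,1), (4,2), (4,3), (5,0), (5,1), (5,2)]

step 1: expand (4,2) (f=7, h=4) → closed; open now [(3,0) g=2 f=9, (3,1) g=3 f=9, (4,3) g=4 f=7, (5,1) g=1 f=7, (5,2) g=4 f=9, (6,0) g=1 f=9]
step 2: expand (4,3) (f=7, h=3) → closed; open now [(3,0) g=2 f=9, (3,1) g=3 f=9, (3,3) g=5 f=9, (5,1) g=1 f=7, (5,2) g=4 f=9, (6,0) g=1 f=9]
step 3: expand (5,1) (f=7, h=6) → closed; open now [(3,0) g=2 f=9, (3,1) g=3 f=9, (3,3) g=5 f=9, (5,2) g=2 f=7, (6,0) g=1 f=9, (6,1) g=2 f=9]
step 4: expand (5,2) (f=7, h=5) → closed; open now [(3,0) g=2 f=9, (3,1) g=3 f=9, (3,3) g=5 f=9, (6,0) g=1 f=9, (6,1) g=2 f=9, (6,2) g=3 f=9]
step 5: expand (3,3) (f=9, h=4) → closed; open now [(2,3) g=6 f=11, (3,0) g=2 f=9, (3,1) g=3 f=9, (3,4) g=6 f=9, (6,0) g=1 f=9, (6,1) g=2 f=9, (6,2) g=3 f=9]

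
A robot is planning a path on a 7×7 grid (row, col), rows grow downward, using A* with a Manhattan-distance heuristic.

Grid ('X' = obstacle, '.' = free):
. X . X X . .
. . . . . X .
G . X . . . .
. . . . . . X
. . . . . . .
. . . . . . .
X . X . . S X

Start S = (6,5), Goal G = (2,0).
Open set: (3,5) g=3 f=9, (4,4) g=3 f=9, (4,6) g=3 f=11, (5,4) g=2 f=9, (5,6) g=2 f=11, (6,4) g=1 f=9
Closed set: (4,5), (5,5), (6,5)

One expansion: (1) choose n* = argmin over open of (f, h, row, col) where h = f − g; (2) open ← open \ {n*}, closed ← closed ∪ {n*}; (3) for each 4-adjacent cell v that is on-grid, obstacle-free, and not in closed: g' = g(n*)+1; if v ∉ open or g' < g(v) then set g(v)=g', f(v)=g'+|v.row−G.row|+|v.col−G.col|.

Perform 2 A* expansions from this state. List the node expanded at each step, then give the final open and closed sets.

order=[(3,5) → (2,5)]; open=[(2,4) g=5 f=9, (2,6) g=5 f=11, (3,4) g=4 f=9, (4,4) g=3 f=9, (4,6) g=3 f=11, (5,4) g=2 f=9, (5,6) g=2 f=11, (6,4) g=1 f=9]; closed=[(2,5), (3,5), (4,5), (5,5), (6,5)]

step 1: expand (3,5) (f=9, h=6) → closed; open now [(2,5) g=4 f=9, (3,4) g=4 f=9, (4,4) g=3 f=9, (4,6) g=3 f=11, (5,4) g=2 f=9, (5,6) g=2 f=11, (6,4) g=1 f=9]
step 2: expand (2,5) (f=9, h=5) → closed; open now [(2,4) g=5 f=9, (2,6) g=5 f=11, (3,4) g=4 f=9, (4,4) g=3 f=9, (4,6) g=3 f=11, (5,4) g=2 f=9, (5,6) g=2 f=11, (6,4) g=1 f=9]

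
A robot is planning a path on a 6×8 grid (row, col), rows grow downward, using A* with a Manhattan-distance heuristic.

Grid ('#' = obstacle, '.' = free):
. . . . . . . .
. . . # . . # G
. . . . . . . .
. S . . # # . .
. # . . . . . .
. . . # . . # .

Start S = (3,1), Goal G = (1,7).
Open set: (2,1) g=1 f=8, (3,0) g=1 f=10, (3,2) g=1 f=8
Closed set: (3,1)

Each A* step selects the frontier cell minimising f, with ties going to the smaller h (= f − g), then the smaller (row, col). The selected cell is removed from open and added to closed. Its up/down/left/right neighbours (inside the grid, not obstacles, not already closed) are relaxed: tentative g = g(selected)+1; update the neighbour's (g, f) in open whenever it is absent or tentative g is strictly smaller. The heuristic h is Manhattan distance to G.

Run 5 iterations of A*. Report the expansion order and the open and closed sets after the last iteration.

step 1: expand (2,1) (f=8, h=7) → closed; open now [(1,1) g=2 f=8, (2,0) g=2 f=10, (2,2) g=2 f=8, (3,0) g=1 f=10, (3,2) g=1 f=8]
step 2: expand (1,1) (f=8, h=6) → closed; open now [(0,1) g=3 f=10, (1,0) g=3 f=10, (1,2) g=3 f=8, (2,0) g=2 f=10, (2,2) g=2 f=8, (3,0) g=1 f=10, (3,2) g=1 f=8]
step 3: expand (1,2) (f=8, h=5) → closed; open now [(0,1) g=3 f=10, (0,2) g=4 f=10, (1,0) g=3 f=10, (2,0) g=2 f=10, (2,2) g=2 f=8, (3,0) g=1 f=10, (3,2) g=1 f=8]
step 4: expand (2,2) (f=8, h=6) → closed; open now [(0,1) g=3 f=10, (0,2) g=4 f=10, (1,0) g=3 f=10, (2,0) g=2 f=10, (2,3) g=3 f=8, (3,0) g=1 f=10, (3,2) g=1 f=8]
step 5: expand (2,3) (f=8, h=5) → closed; open now [(0,1) g=3 f=10, (0,2) g=4 f=10, (1,0) g=3 f=10, (2,0) g=2 f=10, (2,4) g=4 f=8, (3,0) g=1 f=10, (3,2) g=1 f=8, (3,3) g=4 f=10]

order=[(2,1) → (1,1) → (1,2) → (2,2) → (2,3)]; open=[(0,1) g=3 f=10, (0,2) g=4 f=10, (1,0) g=3 f=10, (2,0) g=2 f=10, (2,4) g=4 f=8, (3,0) g=1 f=10, (3,2) g=1 f=8, (3,3) g=4 f=10]; closed=[(1,1), (1,2), (2,1), (2,2), (2,3), (3,1)]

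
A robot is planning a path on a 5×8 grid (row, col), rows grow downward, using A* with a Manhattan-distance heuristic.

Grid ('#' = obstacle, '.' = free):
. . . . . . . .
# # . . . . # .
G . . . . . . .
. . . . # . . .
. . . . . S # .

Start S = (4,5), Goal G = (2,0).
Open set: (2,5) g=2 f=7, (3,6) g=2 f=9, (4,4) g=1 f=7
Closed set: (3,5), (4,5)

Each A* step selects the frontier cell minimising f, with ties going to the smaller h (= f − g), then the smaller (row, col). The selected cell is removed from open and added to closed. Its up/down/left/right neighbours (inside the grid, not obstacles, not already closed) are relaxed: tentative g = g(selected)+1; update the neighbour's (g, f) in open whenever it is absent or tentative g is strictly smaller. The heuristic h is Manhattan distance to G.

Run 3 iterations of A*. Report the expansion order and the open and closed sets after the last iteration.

order=[(2,5) → (2,4) → (2,3)]; open=[(1,3) g=5 f=9, (1,4) g=4 f=9, (1,5) g=3 f=9, (2,2) g=5 f=7, (2,6) g=3 f=9, (3,3) g=5 f=9, (3,6) g=2 f=9, (4,4) g=1 f=7]; closed=[(2,3), (2,4), (2,5), (3,5), (4,5)]

step 1: expand (2,5) (f=7, h=5) → closed; open now [(1,5) g=3 f=9, (2,4) g=3 f=7, (2,6) g=3 f=9, (3,6) g=2 f=9, (4,4) g=1 f=7]
step 2: expand (2,4) (f=7, h=4) → closed; open now [(1,4) g=4 f=9, (1,5) g=3 f=9, (2,3) g=4 f=7, (2,6) g=3 f=9, (3,6) g=2 f=9, (4,4) g=1 f=7]
step 3: expand (2,3) (f=7, h=3) → closed; open now [(1,3) g=5 f=9, (1,4) g=4 f=9, (1,5) g=3 f=9, (2,2) g=5 f=7, (2,6) g=3 f=9, (3,3) g=5 f=9, (3,6) g=2 f=9, (4,4) g=1 f=7]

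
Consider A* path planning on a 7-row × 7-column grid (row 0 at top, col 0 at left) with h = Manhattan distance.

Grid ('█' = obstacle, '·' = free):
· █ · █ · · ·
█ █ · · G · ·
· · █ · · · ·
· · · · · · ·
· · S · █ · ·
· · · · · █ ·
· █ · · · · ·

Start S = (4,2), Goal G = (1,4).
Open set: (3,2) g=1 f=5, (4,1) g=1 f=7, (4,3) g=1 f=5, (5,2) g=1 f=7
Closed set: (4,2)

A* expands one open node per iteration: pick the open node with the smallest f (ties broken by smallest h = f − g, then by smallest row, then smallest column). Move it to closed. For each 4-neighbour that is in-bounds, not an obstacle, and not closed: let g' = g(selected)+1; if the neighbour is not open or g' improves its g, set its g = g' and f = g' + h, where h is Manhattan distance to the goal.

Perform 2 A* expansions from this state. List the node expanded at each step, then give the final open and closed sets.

order=[(3,2) → (3,3)]; open=[(2,3) g=3 f=5, (3,1) g=2 f=7, (3,4) g=3 f=5, (4,1) g=1 f=7, (4,3) g=1 f=5, (5,2) g=1 f=7]; closed=[(3,2), (3,3), (4,2)]

step 1: expand (3,2) (f=5, h=4) → closed; open now [(3,1) g=2 f=7, (3,3) g=2 f=5, (4,1) g=1 f=7, (4,3) g=1 f=5, (5,2) g=1 f=7]
step 2: expand (3,3) (f=5, h=3) → closed; open now [(2,3) g=3 f=5, (3,1) g=2 f=7, (3,4) g=3 f=5, (4,1) g=1 f=7, (4,3) g=1 f=5, (5,2) g=1 f=7]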